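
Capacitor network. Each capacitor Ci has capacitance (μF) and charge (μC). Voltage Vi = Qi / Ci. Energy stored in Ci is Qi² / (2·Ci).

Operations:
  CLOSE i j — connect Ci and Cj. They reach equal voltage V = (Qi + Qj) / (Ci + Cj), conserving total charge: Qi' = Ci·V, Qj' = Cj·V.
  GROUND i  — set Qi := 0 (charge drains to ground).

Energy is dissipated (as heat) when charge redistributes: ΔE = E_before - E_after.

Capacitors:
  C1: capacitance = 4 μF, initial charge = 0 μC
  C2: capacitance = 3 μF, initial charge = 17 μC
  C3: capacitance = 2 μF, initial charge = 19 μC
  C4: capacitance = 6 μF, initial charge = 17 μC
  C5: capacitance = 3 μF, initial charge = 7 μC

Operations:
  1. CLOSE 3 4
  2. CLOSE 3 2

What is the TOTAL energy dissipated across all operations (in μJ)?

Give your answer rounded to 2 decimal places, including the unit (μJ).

Initial: C1(4μF, Q=0μC, V=0.00V), C2(3μF, Q=17μC, V=5.67V), C3(2μF, Q=19μC, V=9.50V), C4(6μF, Q=17μC, V=2.83V), C5(3μF, Q=7μC, V=2.33V)
Op 1: CLOSE 3-4: Q_total=36.00, C_total=8.00, V=4.50; Q3=9.00, Q4=27.00; dissipated=33.333
Op 2: CLOSE 3-2: Q_total=26.00, C_total=5.00, V=5.20; Q3=10.40, Q2=15.60; dissipated=0.817
Total dissipated: 34.150 μJ

Answer: 34.15 μJ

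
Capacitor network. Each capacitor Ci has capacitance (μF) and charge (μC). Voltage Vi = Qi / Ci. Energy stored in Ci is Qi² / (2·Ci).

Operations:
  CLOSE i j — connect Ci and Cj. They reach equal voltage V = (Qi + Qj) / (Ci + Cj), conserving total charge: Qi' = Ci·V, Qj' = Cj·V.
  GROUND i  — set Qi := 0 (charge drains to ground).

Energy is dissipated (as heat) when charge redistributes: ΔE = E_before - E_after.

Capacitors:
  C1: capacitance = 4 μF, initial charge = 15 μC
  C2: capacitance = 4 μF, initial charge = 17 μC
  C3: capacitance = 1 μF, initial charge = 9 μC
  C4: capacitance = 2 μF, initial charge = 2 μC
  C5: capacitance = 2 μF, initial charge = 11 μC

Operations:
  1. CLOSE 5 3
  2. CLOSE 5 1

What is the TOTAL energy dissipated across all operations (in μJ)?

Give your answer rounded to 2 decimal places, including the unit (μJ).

Initial: C1(4μF, Q=15μC, V=3.75V), C2(4μF, Q=17μC, V=4.25V), C3(1μF, Q=9μC, V=9.00V), C4(2μF, Q=2μC, V=1.00V), C5(2μF, Q=11μC, V=5.50V)
Op 1: CLOSE 5-3: Q_total=20.00, C_total=3.00, V=6.67; Q5=13.33, Q3=6.67; dissipated=4.083
Op 2: CLOSE 5-1: Q_total=28.33, C_total=6.00, V=4.72; Q5=9.44, Q1=18.89; dissipated=5.671
Total dissipated: 9.755 μJ

Answer: 9.75 μJ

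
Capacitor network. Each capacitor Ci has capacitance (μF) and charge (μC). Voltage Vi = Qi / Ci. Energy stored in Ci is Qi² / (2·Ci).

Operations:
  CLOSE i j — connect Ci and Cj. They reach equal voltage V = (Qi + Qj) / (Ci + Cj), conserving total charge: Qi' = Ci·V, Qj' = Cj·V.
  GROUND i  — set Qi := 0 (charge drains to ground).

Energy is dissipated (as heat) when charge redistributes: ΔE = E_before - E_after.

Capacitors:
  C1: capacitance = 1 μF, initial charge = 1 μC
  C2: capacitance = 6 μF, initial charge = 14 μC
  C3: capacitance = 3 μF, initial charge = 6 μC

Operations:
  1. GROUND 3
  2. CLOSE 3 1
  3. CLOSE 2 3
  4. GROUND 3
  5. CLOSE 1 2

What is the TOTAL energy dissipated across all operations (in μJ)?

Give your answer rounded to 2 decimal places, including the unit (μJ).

Initial: C1(1μF, Q=1μC, V=1.00V), C2(6μF, Q=14μC, V=2.33V), C3(3μF, Q=6μC, V=2.00V)
Op 1: GROUND 3: Q3=0; energy lost=6.000
Op 2: CLOSE 3-1: Q_total=1.00, C_total=4.00, V=0.25; Q3=0.75, Q1=0.25; dissipated=0.375
Op 3: CLOSE 2-3: Q_total=14.75, C_total=9.00, V=1.64; Q2=9.83, Q3=4.92; dissipated=4.340
Op 4: GROUND 3: Q3=0; energy lost=4.029
Op 5: CLOSE 1-2: Q_total=10.08, C_total=7.00, V=1.44; Q1=1.44, Q2=8.64; dissipated=0.827
Total dissipated: 15.571 μJ

Answer: 15.57 μJ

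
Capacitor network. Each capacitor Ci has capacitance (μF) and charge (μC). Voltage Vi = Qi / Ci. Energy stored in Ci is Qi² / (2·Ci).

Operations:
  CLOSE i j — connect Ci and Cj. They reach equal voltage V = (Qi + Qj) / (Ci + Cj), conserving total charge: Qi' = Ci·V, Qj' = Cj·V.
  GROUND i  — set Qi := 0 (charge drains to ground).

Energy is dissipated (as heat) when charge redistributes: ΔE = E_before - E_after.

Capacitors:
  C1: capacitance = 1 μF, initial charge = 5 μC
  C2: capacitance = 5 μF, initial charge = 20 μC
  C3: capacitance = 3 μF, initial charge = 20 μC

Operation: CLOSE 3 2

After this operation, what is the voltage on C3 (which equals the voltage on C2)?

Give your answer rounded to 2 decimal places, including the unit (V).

Answer: 5.00 V

Derivation:
Initial: C1(1μF, Q=5μC, V=5.00V), C2(5μF, Q=20μC, V=4.00V), C3(3μF, Q=20μC, V=6.67V)
Op 1: CLOSE 3-2: Q_total=40.00, C_total=8.00, V=5.00; Q3=15.00, Q2=25.00; dissipated=6.667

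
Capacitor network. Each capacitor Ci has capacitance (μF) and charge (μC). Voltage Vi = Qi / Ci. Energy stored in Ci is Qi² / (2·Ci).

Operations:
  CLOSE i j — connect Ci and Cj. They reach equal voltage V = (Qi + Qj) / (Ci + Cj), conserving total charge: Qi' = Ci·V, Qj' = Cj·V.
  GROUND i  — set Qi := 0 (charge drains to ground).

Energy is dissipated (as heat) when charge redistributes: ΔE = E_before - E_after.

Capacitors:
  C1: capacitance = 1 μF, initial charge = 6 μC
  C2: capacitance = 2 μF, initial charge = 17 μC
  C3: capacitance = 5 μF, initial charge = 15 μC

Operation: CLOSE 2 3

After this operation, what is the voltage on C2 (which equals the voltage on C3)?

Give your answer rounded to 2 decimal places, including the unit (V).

Initial: C1(1μF, Q=6μC, V=6.00V), C2(2μF, Q=17μC, V=8.50V), C3(5μF, Q=15μC, V=3.00V)
Op 1: CLOSE 2-3: Q_total=32.00, C_total=7.00, V=4.57; Q2=9.14, Q3=22.86; dissipated=21.607

Answer: 4.57 V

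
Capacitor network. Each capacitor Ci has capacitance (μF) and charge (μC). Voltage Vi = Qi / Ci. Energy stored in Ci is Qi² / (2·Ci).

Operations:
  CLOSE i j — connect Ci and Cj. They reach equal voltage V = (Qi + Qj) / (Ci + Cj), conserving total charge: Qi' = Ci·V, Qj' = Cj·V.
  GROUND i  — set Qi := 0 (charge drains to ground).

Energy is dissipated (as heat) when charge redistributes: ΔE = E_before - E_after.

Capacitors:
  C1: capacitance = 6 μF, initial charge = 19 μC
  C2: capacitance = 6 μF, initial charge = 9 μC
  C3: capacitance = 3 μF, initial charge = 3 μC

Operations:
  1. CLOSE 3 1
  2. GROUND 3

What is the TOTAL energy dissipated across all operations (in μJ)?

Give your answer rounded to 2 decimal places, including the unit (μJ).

Initial: C1(6μF, Q=19μC, V=3.17V), C2(6μF, Q=9μC, V=1.50V), C3(3μF, Q=3μC, V=1.00V)
Op 1: CLOSE 3-1: Q_total=22.00, C_total=9.00, V=2.44; Q3=7.33, Q1=14.67; dissipated=4.694
Op 2: GROUND 3: Q3=0; energy lost=8.963
Total dissipated: 13.657 μJ

Answer: 13.66 μJ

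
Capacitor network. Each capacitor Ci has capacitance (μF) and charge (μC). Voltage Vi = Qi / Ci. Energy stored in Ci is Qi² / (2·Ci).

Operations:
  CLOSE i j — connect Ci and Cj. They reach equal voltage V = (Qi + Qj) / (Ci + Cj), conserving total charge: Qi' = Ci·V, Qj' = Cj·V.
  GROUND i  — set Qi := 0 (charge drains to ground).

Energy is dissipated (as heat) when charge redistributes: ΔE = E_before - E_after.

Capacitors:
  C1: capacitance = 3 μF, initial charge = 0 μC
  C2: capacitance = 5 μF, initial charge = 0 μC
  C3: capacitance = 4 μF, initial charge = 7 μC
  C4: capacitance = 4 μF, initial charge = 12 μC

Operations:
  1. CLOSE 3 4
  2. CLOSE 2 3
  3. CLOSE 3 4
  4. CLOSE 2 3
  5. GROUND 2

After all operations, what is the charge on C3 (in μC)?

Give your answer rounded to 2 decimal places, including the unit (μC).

Initial: C1(3μF, Q=0μC, V=0.00V), C2(5μF, Q=0μC, V=0.00V), C3(4μF, Q=7μC, V=1.75V), C4(4μF, Q=12μC, V=3.00V)
Op 1: CLOSE 3-4: Q_total=19.00, C_total=8.00, V=2.38; Q3=9.50, Q4=9.50; dissipated=1.562
Op 2: CLOSE 2-3: Q_total=9.50, C_total=9.00, V=1.06; Q2=5.28, Q3=4.22; dissipated=6.267
Op 3: CLOSE 3-4: Q_total=13.72, C_total=8.00, V=1.72; Q3=6.86, Q4=6.86; dissipated=1.741
Op 4: CLOSE 2-3: Q_total=12.14, C_total=9.00, V=1.35; Q2=6.74, Q3=5.40; dissipated=0.484
Op 5: GROUND 2: Q2=0; energy lost=4.548
Final charges: Q1=0.00, Q2=0.00, Q3=5.40, Q4=6.86

Answer: 5.40 μC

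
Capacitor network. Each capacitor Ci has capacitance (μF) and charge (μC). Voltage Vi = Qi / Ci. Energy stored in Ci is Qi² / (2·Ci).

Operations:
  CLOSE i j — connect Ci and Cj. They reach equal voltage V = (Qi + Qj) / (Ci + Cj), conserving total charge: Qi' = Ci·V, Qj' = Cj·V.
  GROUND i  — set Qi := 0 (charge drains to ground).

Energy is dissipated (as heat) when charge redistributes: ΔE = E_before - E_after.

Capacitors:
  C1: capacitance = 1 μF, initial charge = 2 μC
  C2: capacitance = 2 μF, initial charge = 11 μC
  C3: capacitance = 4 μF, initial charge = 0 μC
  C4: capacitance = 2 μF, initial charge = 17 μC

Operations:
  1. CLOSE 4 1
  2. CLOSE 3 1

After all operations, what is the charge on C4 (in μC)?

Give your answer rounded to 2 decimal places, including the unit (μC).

Initial: C1(1μF, Q=2μC, V=2.00V), C2(2μF, Q=11μC, V=5.50V), C3(4μF, Q=0μC, V=0.00V), C4(2μF, Q=17μC, V=8.50V)
Op 1: CLOSE 4-1: Q_total=19.00, C_total=3.00, V=6.33; Q4=12.67, Q1=6.33; dissipated=14.083
Op 2: CLOSE 3-1: Q_total=6.33, C_total=5.00, V=1.27; Q3=5.07, Q1=1.27; dissipated=16.044
Final charges: Q1=1.27, Q2=11.00, Q3=5.07, Q4=12.67

Answer: 12.67 μC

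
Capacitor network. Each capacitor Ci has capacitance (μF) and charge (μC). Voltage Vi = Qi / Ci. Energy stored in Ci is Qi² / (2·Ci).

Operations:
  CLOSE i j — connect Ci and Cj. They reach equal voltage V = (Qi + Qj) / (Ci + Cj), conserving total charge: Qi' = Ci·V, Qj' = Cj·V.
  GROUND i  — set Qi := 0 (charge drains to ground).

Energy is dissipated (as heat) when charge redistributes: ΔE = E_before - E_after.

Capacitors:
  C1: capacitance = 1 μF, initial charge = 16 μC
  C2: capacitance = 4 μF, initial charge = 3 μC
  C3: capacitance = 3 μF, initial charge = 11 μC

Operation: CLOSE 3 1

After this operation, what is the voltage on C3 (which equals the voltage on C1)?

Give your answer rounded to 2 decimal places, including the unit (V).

Answer: 6.75 V

Derivation:
Initial: C1(1μF, Q=16μC, V=16.00V), C2(4μF, Q=3μC, V=0.75V), C3(3μF, Q=11μC, V=3.67V)
Op 1: CLOSE 3-1: Q_total=27.00, C_total=4.00, V=6.75; Q3=20.25, Q1=6.75; dissipated=57.042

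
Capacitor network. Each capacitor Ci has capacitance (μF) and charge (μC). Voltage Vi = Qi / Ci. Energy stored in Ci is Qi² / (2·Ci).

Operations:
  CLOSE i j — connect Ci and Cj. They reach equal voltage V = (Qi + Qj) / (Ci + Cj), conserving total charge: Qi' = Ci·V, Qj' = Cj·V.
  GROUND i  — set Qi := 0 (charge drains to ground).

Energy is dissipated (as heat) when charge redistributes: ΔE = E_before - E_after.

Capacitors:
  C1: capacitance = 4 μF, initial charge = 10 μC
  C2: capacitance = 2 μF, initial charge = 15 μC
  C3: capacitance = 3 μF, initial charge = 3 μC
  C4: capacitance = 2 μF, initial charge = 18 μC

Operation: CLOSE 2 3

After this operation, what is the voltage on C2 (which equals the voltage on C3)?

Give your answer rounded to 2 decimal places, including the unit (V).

Answer: 3.60 V

Derivation:
Initial: C1(4μF, Q=10μC, V=2.50V), C2(2μF, Q=15μC, V=7.50V), C3(3μF, Q=3μC, V=1.00V), C4(2μF, Q=18μC, V=9.00V)
Op 1: CLOSE 2-3: Q_total=18.00, C_total=5.00, V=3.60; Q2=7.20, Q3=10.80; dissipated=25.350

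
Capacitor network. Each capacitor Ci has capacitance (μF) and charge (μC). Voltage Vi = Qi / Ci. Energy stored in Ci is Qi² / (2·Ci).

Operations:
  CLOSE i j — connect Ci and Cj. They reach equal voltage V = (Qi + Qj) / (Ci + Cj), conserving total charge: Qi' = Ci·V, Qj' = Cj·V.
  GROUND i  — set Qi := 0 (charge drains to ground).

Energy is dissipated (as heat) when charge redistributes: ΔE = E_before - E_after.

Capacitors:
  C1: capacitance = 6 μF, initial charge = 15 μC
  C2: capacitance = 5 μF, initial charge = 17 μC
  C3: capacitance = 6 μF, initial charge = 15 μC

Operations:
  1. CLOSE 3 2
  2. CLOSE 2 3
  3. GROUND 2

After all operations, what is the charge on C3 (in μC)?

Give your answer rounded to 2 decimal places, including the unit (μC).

Initial: C1(6μF, Q=15μC, V=2.50V), C2(5μF, Q=17μC, V=3.40V), C3(6μF, Q=15μC, V=2.50V)
Op 1: CLOSE 3-2: Q_total=32.00, C_total=11.00, V=2.91; Q3=17.45, Q2=14.55; dissipated=1.105
Op 2: CLOSE 2-3: Q_total=32.00, C_total=11.00, V=2.91; Q2=14.55, Q3=17.45; dissipated=0.000
Op 3: GROUND 2: Q2=0; energy lost=21.157
Final charges: Q1=15.00, Q2=0.00, Q3=17.45

Answer: 17.45 μC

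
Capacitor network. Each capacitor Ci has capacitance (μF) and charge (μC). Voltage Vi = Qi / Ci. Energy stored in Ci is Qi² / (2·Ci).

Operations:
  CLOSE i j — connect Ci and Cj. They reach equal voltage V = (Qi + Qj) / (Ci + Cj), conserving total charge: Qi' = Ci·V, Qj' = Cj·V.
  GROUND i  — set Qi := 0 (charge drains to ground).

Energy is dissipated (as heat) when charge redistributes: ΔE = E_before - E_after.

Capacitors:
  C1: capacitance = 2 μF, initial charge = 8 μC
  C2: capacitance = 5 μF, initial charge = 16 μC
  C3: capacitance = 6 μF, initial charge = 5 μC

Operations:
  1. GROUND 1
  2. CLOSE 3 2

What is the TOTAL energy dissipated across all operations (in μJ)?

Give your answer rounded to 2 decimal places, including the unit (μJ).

Answer: 23.64 μJ

Derivation:
Initial: C1(2μF, Q=8μC, V=4.00V), C2(5μF, Q=16μC, V=3.20V), C3(6μF, Q=5μC, V=0.83V)
Op 1: GROUND 1: Q1=0; energy lost=16.000
Op 2: CLOSE 3-2: Q_total=21.00, C_total=11.00, V=1.91; Q3=11.45, Q2=9.55; dissipated=7.638
Total dissipated: 23.638 μJ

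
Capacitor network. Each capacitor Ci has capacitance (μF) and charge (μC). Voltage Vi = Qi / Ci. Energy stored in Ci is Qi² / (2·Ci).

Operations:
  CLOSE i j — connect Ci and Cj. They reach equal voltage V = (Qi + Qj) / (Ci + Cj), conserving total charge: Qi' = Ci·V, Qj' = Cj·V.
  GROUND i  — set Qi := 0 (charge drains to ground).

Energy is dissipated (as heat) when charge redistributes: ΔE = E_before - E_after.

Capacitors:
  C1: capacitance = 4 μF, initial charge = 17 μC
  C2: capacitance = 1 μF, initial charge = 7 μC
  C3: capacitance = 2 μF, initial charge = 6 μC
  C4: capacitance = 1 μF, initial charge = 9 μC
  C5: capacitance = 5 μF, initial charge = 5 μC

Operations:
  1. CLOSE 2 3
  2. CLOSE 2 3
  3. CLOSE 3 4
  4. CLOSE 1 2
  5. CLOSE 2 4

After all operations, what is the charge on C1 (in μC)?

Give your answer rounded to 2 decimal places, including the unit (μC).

Answer: 17.07 μC

Derivation:
Initial: C1(4μF, Q=17μC, V=4.25V), C2(1μF, Q=7μC, V=7.00V), C3(2μF, Q=6μC, V=3.00V), C4(1μF, Q=9μC, V=9.00V), C5(5μF, Q=5μC, V=1.00V)
Op 1: CLOSE 2-3: Q_total=13.00, C_total=3.00, V=4.33; Q2=4.33, Q3=8.67; dissipated=5.333
Op 2: CLOSE 2-3: Q_total=13.00, C_total=3.00, V=4.33; Q2=4.33, Q3=8.67; dissipated=0.000
Op 3: CLOSE 3-4: Q_total=17.67, C_total=3.00, V=5.89; Q3=11.78, Q4=5.89; dissipated=7.259
Op 4: CLOSE 1-2: Q_total=21.33, C_total=5.00, V=4.27; Q1=17.07, Q2=4.27; dissipated=0.003
Op 5: CLOSE 2-4: Q_total=10.16, C_total=2.00, V=5.08; Q2=5.08, Q4=5.08; dissipated=0.658
Final charges: Q1=17.07, Q2=5.08, Q3=11.78, Q4=5.08, Q5=5.00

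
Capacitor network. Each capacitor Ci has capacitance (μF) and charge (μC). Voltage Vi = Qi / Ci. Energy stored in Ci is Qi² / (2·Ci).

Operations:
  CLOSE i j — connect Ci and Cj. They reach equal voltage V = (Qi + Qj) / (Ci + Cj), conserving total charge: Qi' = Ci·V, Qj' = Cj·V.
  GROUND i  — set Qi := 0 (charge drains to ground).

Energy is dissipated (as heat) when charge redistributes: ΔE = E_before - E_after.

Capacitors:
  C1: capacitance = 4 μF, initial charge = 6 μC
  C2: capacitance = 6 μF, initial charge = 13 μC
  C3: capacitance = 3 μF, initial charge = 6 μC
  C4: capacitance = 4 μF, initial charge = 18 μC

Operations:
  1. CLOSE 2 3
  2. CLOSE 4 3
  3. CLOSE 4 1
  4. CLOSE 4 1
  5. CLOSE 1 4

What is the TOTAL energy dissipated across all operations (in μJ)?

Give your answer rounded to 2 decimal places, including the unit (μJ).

Initial: C1(4μF, Q=6μC, V=1.50V), C2(6μF, Q=13μC, V=2.17V), C3(3μF, Q=6μC, V=2.00V), C4(4μF, Q=18μC, V=4.50V)
Op 1: CLOSE 2-3: Q_total=19.00, C_total=9.00, V=2.11; Q2=12.67, Q3=6.33; dissipated=0.028
Op 2: CLOSE 4-3: Q_total=24.33, C_total=7.00, V=3.48; Q4=13.90, Q3=10.43; dissipated=4.892
Op 3: CLOSE 4-1: Q_total=19.90, C_total=8.00, V=2.49; Q4=9.95, Q1=9.95; dissipated=3.905
Op 4: CLOSE 4-1: Q_total=19.90, C_total=8.00, V=2.49; Q4=9.95, Q1=9.95; dissipated=0.000
Op 5: CLOSE 1-4: Q_total=19.90, C_total=8.00, V=2.49; Q1=9.95, Q4=9.95; dissipated=0.000
Total dissipated: 8.825 μJ

Answer: 8.82 μJ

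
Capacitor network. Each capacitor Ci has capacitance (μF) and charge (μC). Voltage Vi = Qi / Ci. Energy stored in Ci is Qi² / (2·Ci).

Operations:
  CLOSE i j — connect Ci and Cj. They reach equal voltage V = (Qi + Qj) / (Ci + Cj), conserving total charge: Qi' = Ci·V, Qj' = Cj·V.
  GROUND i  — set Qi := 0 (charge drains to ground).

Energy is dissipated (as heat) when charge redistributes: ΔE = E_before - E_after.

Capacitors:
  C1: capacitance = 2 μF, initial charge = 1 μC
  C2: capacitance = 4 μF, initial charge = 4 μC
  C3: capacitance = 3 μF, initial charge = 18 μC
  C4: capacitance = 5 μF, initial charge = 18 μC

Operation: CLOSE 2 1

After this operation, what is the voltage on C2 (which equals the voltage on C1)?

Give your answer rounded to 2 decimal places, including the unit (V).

Initial: C1(2μF, Q=1μC, V=0.50V), C2(4μF, Q=4μC, V=1.00V), C3(3μF, Q=18μC, V=6.00V), C4(5μF, Q=18μC, V=3.60V)
Op 1: CLOSE 2-1: Q_total=5.00, C_total=6.00, V=0.83; Q2=3.33, Q1=1.67; dissipated=0.167

Answer: 0.83 V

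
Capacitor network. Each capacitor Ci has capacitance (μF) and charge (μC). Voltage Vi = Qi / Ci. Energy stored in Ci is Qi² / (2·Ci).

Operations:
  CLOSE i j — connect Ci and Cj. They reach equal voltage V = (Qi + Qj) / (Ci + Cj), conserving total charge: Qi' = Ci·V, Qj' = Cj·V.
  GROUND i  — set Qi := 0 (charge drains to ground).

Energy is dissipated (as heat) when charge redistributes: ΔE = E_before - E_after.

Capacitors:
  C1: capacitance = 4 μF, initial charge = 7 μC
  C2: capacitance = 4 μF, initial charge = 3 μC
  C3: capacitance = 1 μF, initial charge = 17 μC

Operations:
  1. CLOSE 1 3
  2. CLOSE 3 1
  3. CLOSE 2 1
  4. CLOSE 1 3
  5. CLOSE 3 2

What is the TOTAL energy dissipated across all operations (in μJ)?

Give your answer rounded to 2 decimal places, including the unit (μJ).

Answer: 111.13 μJ

Derivation:
Initial: C1(4μF, Q=7μC, V=1.75V), C2(4μF, Q=3μC, V=0.75V), C3(1μF, Q=17μC, V=17.00V)
Op 1: CLOSE 1-3: Q_total=24.00, C_total=5.00, V=4.80; Q1=19.20, Q3=4.80; dissipated=93.025
Op 2: CLOSE 3-1: Q_total=24.00, C_total=5.00, V=4.80; Q3=4.80, Q1=19.20; dissipated=0.000
Op 3: CLOSE 2-1: Q_total=22.20, C_total=8.00, V=2.77; Q2=11.10, Q1=11.10; dissipated=16.402
Op 4: CLOSE 1-3: Q_total=15.90, C_total=5.00, V=3.18; Q1=12.72, Q3=3.18; dissipated=1.640
Op 5: CLOSE 3-2: Q_total=14.28, C_total=5.00, V=2.86; Q3=2.86, Q2=11.42; dissipated=0.066
Total dissipated: 111.133 μJ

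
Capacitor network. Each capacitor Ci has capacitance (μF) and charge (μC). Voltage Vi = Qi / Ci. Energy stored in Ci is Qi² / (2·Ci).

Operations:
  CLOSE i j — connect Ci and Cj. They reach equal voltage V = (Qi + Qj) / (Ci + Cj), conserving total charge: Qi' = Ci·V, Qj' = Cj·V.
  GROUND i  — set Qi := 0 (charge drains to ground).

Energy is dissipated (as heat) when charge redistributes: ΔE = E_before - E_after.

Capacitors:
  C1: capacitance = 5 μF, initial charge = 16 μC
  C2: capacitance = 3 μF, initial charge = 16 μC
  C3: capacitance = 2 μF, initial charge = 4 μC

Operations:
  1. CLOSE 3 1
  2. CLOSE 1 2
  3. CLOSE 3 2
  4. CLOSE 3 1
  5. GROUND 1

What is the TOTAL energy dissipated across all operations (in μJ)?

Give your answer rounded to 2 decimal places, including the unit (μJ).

Answer: 41.24 μJ

Derivation:
Initial: C1(5μF, Q=16μC, V=3.20V), C2(3μF, Q=16μC, V=5.33V), C3(2μF, Q=4μC, V=2.00V)
Op 1: CLOSE 3-1: Q_total=20.00, C_total=7.00, V=2.86; Q3=5.71, Q1=14.29; dissipated=1.029
Op 2: CLOSE 1-2: Q_total=30.29, C_total=8.00, V=3.79; Q1=18.93, Q2=11.36; dissipated=5.748
Op 3: CLOSE 3-2: Q_total=17.07, C_total=5.00, V=3.41; Q3=6.83, Q2=10.24; dissipated=0.517
Op 4: CLOSE 3-1: Q_total=25.76, C_total=7.00, V=3.68; Q3=7.36, Q1=18.40; dissipated=0.099
Op 5: GROUND 1: Q1=0; energy lost=33.848
Total dissipated: 41.241 μJ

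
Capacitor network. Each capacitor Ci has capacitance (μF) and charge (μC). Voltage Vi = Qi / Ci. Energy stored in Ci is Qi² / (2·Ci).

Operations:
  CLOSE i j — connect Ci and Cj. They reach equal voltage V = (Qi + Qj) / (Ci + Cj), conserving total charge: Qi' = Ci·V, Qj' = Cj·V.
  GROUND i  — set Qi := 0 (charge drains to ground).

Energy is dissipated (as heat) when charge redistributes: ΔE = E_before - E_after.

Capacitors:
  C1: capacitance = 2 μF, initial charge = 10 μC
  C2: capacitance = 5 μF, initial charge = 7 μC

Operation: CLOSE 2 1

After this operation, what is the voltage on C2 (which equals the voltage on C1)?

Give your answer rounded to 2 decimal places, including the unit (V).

Answer: 2.43 V

Derivation:
Initial: C1(2μF, Q=10μC, V=5.00V), C2(5μF, Q=7μC, V=1.40V)
Op 1: CLOSE 2-1: Q_total=17.00, C_total=7.00, V=2.43; Q2=12.14, Q1=4.86; dissipated=9.257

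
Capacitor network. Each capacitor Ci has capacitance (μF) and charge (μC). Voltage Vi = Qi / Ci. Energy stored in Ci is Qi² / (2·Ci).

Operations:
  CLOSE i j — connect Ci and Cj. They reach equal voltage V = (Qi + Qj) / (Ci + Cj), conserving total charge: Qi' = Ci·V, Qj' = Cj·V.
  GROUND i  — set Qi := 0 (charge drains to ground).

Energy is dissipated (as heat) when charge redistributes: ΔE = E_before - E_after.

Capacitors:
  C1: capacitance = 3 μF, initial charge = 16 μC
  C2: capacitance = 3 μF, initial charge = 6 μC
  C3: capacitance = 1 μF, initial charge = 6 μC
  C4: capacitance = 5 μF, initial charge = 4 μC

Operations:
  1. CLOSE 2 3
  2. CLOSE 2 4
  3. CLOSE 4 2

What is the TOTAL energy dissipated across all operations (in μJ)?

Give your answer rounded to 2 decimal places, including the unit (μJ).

Initial: C1(3μF, Q=16μC, V=5.33V), C2(3μF, Q=6μC, V=2.00V), C3(1μF, Q=6μC, V=6.00V), C4(5μF, Q=4μC, V=0.80V)
Op 1: CLOSE 2-3: Q_total=12.00, C_total=4.00, V=3.00; Q2=9.00, Q3=3.00; dissipated=6.000
Op 2: CLOSE 2-4: Q_total=13.00, C_total=8.00, V=1.62; Q2=4.88, Q4=8.12; dissipated=4.537
Op 3: CLOSE 4-2: Q_total=13.00, C_total=8.00, V=1.62; Q4=8.12, Q2=4.88; dissipated=0.000
Total dissipated: 10.537 μJ

Answer: 10.54 μJ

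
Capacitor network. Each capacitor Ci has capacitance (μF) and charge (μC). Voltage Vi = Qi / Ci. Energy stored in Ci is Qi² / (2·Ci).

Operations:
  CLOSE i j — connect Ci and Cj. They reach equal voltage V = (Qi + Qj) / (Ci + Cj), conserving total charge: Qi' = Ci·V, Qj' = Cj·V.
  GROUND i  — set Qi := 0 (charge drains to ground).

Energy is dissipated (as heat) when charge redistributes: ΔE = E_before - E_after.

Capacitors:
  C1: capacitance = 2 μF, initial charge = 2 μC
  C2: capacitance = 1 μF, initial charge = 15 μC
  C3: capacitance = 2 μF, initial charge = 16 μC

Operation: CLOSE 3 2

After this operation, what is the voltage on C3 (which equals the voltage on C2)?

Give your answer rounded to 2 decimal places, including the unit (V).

Answer: 10.33 V

Derivation:
Initial: C1(2μF, Q=2μC, V=1.00V), C2(1μF, Q=15μC, V=15.00V), C3(2μF, Q=16μC, V=8.00V)
Op 1: CLOSE 3-2: Q_total=31.00, C_total=3.00, V=10.33; Q3=20.67, Q2=10.33; dissipated=16.333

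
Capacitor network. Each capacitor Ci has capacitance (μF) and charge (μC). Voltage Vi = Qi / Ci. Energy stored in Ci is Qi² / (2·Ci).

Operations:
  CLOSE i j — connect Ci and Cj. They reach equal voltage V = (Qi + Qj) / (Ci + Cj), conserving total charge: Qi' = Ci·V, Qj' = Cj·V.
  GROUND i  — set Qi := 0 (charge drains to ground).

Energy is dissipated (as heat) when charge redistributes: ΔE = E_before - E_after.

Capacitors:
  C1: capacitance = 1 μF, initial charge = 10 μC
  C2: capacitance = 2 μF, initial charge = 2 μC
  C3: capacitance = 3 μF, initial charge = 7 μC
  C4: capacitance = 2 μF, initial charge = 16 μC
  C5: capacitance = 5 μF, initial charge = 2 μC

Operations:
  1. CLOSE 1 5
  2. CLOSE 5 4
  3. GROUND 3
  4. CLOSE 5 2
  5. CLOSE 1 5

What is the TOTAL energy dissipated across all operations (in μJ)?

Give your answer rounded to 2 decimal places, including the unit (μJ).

Initial: C1(1μF, Q=10μC, V=10.00V), C2(2μF, Q=2μC, V=1.00V), C3(3μF, Q=7μC, V=2.33V), C4(2μF, Q=16μC, V=8.00V), C5(5μF, Q=2μC, V=0.40V)
Op 1: CLOSE 1-5: Q_total=12.00, C_total=6.00, V=2.00; Q1=2.00, Q5=10.00; dissipated=38.400
Op 2: CLOSE 5-4: Q_total=26.00, C_total=7.00, V=3.71; Q5=18.57, Q4=7.43; dissipated=25.714
Op 3: GROUND 3: Q3=0; energy lost=8.167
Op 4: CLOSE 5-2: Q_total=20.57, C_total=7.00, V=2.94; Q5=14.69, Q2=5.88; dissipated=5.262
Op 5: CLOSE 1-5: Q_total=16.69, C_total=6.00, V=2.78; Q1=2.78, Q5=13.91; dissipated=0.367
Total dissipated: 77.911 μJ

Answer: 77.91 μJ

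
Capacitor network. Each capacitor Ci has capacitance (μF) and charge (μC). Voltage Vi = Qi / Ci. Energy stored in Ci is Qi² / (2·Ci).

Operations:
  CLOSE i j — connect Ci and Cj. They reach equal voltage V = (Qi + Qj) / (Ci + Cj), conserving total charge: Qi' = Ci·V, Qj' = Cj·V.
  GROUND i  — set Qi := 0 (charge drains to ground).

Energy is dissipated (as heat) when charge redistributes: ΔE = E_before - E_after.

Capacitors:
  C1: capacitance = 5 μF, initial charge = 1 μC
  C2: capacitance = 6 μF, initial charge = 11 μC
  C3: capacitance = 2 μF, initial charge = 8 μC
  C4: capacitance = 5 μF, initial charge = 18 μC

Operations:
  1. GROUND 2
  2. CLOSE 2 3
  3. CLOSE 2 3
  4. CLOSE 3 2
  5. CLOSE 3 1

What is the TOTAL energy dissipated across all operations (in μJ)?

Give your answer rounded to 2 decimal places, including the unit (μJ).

Initial: C1(5μF, Q=1μC, V=0.20V), C2(6μF, Q=11μC, V=1.83V), C3(2μF, Q=8μC, V=4.00V), C4(5μF, Q=18μC, V=3.60V)
Op 1: GROUND 2: Q2=0; energy lost=10.083
Op 2: CLOSE 2-3: Q_total=8.00, C_total=8.00, V=1.00; Q2=6.00, Q3=2.00; dissipated=12.000
Op 3: CLOSE 2-3: Q_total=8.00, C_total=8.00, V=1.00; Q2=6.00, Q3=2.00; dissipated=0.000
Op 4: CLOSE 3-2: Q_total=8.00, C_total=8.00, V=1.00; Q3=2.00, Q2=6.00; dissipated=0.000
Op 5: CLOSE 3-1: Q_total=3.00, C_total=7.00, V=0.43; Q3=0.86, Q1=2.14; dissipated=0.457
Total dissipated: 22.540 μJ

Answer: 22.54 μJ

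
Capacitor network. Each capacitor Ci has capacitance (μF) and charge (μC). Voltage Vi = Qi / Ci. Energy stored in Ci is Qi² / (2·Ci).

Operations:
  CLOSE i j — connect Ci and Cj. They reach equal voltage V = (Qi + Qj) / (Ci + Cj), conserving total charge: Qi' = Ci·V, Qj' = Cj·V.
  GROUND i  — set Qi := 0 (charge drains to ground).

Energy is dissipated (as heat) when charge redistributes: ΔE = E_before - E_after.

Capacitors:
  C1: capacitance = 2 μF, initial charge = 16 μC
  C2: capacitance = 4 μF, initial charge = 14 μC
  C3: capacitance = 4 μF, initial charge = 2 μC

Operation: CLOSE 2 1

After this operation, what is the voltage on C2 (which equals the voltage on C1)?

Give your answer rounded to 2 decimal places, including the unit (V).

Answer: 5.00 V

Derivation:
Initial: C1(2μF, Q=16μC, V=8.00V), C2(4μF, Q=14μC, V=3.50V), C3(4μF, Q=2μC, V=0.50V)
Op 1: CLOSE 2-1: Q_total=30.00, C_total=6.00, V=5.00; Q2=20.00, Q1=10.00; dissipated=13.500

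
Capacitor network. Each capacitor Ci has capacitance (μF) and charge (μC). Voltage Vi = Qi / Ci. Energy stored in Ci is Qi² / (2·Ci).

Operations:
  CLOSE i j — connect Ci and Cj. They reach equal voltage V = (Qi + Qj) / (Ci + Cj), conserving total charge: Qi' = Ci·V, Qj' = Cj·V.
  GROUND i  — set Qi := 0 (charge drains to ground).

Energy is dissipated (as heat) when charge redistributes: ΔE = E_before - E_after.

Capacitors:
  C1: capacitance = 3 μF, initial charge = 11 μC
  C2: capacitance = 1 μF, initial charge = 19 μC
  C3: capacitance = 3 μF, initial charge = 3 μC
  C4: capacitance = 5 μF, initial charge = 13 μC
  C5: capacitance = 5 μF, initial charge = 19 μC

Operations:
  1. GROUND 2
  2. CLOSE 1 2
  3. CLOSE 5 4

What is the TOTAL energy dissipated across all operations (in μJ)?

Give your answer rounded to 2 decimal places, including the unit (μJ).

Answer: 187.34 μJ

Derivation:
Initial: C1(3μF, Q=11μC, V=3.67V), C2(1μF, Q=19μC, V=19.00V), C3(3μF, Q=3μC, V=1.00V), C4(5μF, Q=13μC, V=2.60V), C5(5μF, Q=19μC, V=3.80V)
Op 1: GROUND 2: Q2=0; energy lost=180.500
Op 2: CLOSE 1-2: Q_total=11.00, C_total=4.00, V=2.75; Q1=8.25, Q2=2.75; dissipated=5.042
Op 3: CLOSE 5-4: Q_total=32.00, C_total=10.00, V=3.20; Q5=16.00, Q4=16.00; dissipated=1.800
Total dissipated: 187.342 μJ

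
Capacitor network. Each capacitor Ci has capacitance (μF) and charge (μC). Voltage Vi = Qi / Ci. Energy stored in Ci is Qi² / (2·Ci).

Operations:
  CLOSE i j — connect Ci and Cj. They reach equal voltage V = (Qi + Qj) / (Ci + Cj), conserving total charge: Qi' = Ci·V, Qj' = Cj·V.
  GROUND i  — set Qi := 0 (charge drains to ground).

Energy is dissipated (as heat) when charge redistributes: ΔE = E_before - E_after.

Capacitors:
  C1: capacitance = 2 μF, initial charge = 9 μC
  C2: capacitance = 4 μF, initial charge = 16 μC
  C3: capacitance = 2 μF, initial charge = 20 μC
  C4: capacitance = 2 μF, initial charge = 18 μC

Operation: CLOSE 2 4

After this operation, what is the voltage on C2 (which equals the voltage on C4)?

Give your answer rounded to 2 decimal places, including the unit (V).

Initial: C1(2μF, Q=9μC, V=4.50V), C2(4μF, Q=16μC, V=4.00V), C3(2μF, Q=20μC, V=10.00V), C4(2μF, Q=18μC, V=9.00V)
Op 1: CLOSE 2-4: Q_total=34.00, C_total=6.00, V=5.67; Q2=22.67, Q4=11.33; dissipated=16.667

Answer: 5.67 V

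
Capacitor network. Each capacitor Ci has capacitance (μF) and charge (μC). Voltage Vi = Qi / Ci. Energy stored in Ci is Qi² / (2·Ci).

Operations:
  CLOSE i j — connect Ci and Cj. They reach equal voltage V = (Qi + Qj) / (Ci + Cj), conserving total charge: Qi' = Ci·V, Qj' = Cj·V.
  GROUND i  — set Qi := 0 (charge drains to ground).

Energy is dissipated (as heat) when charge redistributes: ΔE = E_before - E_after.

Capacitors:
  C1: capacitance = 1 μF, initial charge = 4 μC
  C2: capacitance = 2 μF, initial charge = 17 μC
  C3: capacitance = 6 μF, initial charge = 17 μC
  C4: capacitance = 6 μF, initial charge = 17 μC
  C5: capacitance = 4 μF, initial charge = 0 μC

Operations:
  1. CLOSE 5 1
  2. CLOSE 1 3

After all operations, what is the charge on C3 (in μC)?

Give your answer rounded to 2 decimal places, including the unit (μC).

Initial: C1(1μF, Q=4μC, V=4.00V), C2(2μF, Q=17μC, V=8.50V), C3(6μF, Q=17μC, V=2.83V), C4(6μF, Q=17μC, V=2.83V), C5(4μF, Q=0μC, V=0.00V)
Op 1: CLOSE 5-1: Q_total=4.00, C_total=5.00, V=0.80; Q5=3.20, Q1=0.80; dissipated=6.400
Op 2: CLOSE 1-3: Q_total=17.80, C_total=7.00, V=2.54; Q1=2.54, Q3=15.26; dissipated=1.772
Final charges: Q1=2.54, Q2=17.00, Q3=15.26, Q4=17.00, Q5=3.20

Answer: 15.26 μC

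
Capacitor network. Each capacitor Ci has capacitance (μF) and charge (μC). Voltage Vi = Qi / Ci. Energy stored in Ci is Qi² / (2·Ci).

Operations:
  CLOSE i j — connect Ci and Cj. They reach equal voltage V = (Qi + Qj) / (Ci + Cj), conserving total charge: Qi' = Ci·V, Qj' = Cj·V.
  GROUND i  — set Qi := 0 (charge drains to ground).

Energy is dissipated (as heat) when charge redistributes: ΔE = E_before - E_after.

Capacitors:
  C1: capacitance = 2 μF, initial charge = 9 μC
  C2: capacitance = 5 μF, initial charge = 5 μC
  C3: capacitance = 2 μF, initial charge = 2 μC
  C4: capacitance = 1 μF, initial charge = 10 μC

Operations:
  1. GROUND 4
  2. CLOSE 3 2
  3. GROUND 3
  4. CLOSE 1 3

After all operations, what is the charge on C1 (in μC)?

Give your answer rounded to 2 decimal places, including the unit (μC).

Answer: 4.50 μC

Derivation:
Initial: C1(2μF, Q=9μC, V=4.50V), C2(5μF, Q=5μC, V=1.00V), C3(2μF, Q=2μC, V=1.00V), C4(1μF, Q=10μC, V=10.00V)
Op 1: GROUND 4: Q4=0; energy lost=50.000
Op 2: CLOSE 3-2: Q_total=7.00, C_total=7.00, V=1.00; Q3=2.00, Q2=5.00; dissipated=0.000
Op 3: GROUND 3: Q3=0; energy lost=1.000
Op 4: CLOSE 1-3: Q_total=9.00, C_total=4.00, V=2.25; Q1=4.50, Q3=4.50; dissipated=10.125
Final charges: Q1=4.50, Q2=5.00, Q3=4.50, Q4=0.00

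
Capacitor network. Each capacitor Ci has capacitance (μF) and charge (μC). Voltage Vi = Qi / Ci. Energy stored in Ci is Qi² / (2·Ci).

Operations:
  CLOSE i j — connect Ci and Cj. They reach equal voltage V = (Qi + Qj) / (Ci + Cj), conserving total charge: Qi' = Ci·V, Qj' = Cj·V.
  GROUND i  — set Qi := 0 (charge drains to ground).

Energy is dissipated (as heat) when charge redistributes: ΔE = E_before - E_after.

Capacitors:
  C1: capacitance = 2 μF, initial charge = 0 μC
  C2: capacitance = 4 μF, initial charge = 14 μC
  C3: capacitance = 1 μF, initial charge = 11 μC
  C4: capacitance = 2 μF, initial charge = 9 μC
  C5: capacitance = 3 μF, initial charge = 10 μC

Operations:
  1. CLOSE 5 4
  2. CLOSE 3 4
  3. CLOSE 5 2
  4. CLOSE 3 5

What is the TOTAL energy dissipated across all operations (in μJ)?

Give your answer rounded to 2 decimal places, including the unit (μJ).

Initial: C1(2μF, Q=0μC, V=0.00V), C2(4μF, Q=14μC, V=3.50V), C3(1μF, Q=11μC, V=11.00V), C4(2μF, Q=9μC, V=4.50V), C5(3μF, Q=10μC, V=3.33V)
Op 1: CLOSE 5-4: Q_total=19.00, C_total=5.00, V=3.80; Q5=11.40, Q4=7.60; dissipated=0.817
Op 2: CLOSE 3-4: Q_total=18.60, C_total=3.00, V=6.20; Q3=6.20, Q4=12.40; dissipated=17.280
Op 3: CLOSE 5-2: Q_total=25.40, C_total=7.00, V=3.63; Q5=10.89, Q2=14.51; dissipated=0.077
Op 4: CLOSE 3-5: Q_total=17.09, C_total=4.00, V=4.27; Q3=4.27, Q5=12.81; dissipated=2.480
Total dissipated: 20.653 μJ

Answer: 20.65 μJ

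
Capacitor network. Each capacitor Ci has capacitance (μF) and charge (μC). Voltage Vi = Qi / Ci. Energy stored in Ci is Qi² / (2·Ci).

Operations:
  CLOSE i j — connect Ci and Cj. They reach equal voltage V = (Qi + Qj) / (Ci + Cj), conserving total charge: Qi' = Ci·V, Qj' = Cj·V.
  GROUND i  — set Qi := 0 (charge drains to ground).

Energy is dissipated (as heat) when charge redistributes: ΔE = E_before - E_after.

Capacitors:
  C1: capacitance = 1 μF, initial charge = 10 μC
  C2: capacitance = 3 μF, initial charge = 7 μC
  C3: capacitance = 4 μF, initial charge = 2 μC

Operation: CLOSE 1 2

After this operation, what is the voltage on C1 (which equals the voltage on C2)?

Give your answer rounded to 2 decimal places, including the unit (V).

Initial: C1(1μF, Q=10μC, V=10.00V), C2(3μF, Q=7μC, V=2.33V), C3(4μF, Q=2μC, V=0.50V)
Op 1: CLOSE 1-2: Q_total=17.00, C_total=4.00, V=4.25; Q1=4.25, Q2=12.75; dissipated=22.042

Answer: 4.25 V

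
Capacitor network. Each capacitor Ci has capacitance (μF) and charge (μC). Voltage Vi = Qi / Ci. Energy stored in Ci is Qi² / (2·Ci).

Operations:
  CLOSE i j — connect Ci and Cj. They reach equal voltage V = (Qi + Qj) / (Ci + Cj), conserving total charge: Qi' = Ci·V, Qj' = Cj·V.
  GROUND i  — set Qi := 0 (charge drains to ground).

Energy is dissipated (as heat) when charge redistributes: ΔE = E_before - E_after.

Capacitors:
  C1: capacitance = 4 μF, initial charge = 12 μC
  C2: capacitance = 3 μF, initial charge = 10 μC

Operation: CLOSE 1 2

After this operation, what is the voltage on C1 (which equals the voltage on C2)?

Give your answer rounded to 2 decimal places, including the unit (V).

Answer: 3.14 V

Derivation:
Initial: C1(4μF, Q=12μC, V=3.00V), C2(3μF, Q=10μC, V=3.33V)
Op 1: CLOSE 1-2: Q_total=22.00, C_total=7.00, V=3.14; Q1=12.57, Q2=9.43; dissipated=0.095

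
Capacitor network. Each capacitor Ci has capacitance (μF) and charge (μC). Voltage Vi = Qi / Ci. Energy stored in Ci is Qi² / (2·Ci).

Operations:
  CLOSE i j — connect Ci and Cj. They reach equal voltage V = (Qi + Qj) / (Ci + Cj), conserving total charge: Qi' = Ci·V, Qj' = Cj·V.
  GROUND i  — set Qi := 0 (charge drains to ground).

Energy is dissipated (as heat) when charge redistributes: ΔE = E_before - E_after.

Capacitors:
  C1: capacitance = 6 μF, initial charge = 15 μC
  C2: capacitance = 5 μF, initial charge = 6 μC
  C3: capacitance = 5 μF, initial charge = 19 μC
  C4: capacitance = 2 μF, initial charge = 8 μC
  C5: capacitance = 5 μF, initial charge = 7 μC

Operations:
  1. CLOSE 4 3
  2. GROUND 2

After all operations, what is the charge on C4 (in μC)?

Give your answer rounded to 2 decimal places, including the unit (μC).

Answer: 7.71 μC

Derivation:
Initial: C1(6μF, Q=15μC, V=2.50V), C2(5μF, Q=6μC, V=1.20V), C3(5μF, Q=19μC, V=3.80V), C4(2μF, Q=8μC, V=4.00V), C5(5μF, Q=7μC, V=1.40V)
Op 1: CLOSE 4-3: Q_total=27.00, C_total=7.00, V=3.86; Q4=7.71, Q3=19.29; dissipated=0.029
Op 2: GROUND 2: Q2=0; energy lost=3.600
Final charges: Q1=15.00, Q2=0.00, Q3=19.29, Q4=7.71, Q5=7.00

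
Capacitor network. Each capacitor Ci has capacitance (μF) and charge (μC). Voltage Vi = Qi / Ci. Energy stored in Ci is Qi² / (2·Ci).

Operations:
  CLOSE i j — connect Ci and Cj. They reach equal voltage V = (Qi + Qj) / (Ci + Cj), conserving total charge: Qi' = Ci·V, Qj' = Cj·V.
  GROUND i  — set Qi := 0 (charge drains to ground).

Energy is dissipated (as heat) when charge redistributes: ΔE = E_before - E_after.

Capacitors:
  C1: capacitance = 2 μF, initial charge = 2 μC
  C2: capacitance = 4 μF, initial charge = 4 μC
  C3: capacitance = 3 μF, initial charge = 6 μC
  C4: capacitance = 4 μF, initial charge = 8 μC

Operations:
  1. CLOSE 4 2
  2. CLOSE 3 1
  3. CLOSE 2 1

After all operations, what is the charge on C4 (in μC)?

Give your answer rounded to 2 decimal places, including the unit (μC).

Answer: 6.00 μC

Derivation:
Initial: C1(2μF, Q=2μC, V=1.00V), C2(4μF, Q=4μC, V=1.00V), C3(3μF, Q=6μC, V=2.00V), C4(4μF, Q=8μC, V=2.00V)
Op 1: CLOSE 4-2: Q_total=12.00, C_total=8.00, V=1.50; Q4=6.00, Q2=6.00; dissipated=1.000
Op 2: CLOSE 3-1: Q_total=8.00, C_total=5.00, V=1.60; Q3=4.80, Q1=3.20; dissipated=0.600
Op 3: CLOSE 2-1: Q_total=9.20, C_total=6.00, V=1.53; Q2=6.13, Q1=3.07; dissipated=0.007
Final charges: Q1=3.07, Q2=6.13, Q3=4.80, Q4=6.00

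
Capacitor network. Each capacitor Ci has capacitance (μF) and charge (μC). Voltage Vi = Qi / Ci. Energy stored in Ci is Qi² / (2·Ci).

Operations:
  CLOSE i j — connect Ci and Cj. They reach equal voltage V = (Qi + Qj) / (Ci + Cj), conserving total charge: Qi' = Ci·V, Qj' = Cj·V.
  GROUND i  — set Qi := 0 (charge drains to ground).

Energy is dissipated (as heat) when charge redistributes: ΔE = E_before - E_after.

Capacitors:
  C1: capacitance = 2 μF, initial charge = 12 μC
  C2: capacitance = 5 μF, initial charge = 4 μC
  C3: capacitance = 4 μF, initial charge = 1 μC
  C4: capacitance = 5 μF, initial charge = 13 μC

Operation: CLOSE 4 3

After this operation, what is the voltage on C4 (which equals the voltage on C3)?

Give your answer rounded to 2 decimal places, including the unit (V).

Initial: C1(2μF, Q=12μC, V=6.00V), C2(5μF, Q=4μC, V=0.80V), C3(4μF, Q=1μC, V=0.25V), C4(5μF, Q=13μC, V=2.60V)
Op 1: CLOSE 4-3: Q_total=14.00, C_total=9.00, V=1.56; Q4=7.78, Q3=6.22; dissipated=6.136

Answer: 1.56 V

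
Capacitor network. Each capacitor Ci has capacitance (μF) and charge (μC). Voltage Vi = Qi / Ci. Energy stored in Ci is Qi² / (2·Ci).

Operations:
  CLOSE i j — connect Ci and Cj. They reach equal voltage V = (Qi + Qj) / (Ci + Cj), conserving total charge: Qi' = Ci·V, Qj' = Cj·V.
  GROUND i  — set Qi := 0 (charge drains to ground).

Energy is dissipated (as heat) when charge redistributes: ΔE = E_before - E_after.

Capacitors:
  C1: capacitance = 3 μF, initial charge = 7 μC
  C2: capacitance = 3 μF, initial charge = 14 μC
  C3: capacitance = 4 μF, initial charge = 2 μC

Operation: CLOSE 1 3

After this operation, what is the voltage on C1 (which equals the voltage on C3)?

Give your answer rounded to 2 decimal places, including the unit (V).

Initial: C1(3μF, Q=7μC, V=2.33V), C2(3μF, Q=14μC, V=4.67V), C3(4μF, Q=2μC, V=0.50V)
Op 1: CLOSE 1-3: Q_total=9.00, C_total=7.00, V=1.29; Q1=3.86, Q3=5.14; dissipated=2.881

Answer: 1.29 V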